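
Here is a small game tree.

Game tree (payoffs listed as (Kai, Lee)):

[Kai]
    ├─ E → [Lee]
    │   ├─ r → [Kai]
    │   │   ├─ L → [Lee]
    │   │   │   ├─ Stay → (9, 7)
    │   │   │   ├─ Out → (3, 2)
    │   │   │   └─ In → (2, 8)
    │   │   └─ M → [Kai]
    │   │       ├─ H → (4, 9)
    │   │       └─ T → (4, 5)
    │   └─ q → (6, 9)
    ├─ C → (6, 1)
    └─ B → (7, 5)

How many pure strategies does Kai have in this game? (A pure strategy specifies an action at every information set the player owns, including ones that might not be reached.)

12

Kai owns the root with actions {E, C, B} — three choices.
Kai owns the node after E-r with actions {L, M} — two choices.
Kai owns the node after E-r-M with actions {H, T} — two choices.
A pure strategy fixes one action at each information set independently, so the count is the product 3 × 2 × 2 = 12.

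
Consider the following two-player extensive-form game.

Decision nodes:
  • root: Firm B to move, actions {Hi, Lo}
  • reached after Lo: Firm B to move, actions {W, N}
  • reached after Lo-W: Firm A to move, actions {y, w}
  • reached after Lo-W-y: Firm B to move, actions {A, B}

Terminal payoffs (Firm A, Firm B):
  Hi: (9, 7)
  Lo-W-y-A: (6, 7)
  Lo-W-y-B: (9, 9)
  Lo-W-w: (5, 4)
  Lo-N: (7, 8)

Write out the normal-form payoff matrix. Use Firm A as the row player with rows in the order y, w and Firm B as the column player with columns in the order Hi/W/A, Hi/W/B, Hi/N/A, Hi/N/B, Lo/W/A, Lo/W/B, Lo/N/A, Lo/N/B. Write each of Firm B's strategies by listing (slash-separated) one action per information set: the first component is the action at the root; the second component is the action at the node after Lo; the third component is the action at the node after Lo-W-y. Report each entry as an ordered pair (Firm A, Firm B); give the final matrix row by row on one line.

Row y: Hi/W/A→(9,7), Hi/W/B→(9,7), Hi/N/A→(9,7), Hi/N/B→(9,7), Lo/W/A→(6,7), Lo/W/B→(9,9), Lo/N/A→(7,8), Lo/N/B→(7,8)
Row w: Hi/W/A→(9,7), Hi/W/B→(9,7), Hi/N/A→(9,7), Hi/N/B→(9,7), Lo/W/A→(5,4), Lo/W/B→(5,4), Lo/N/A→(7,8), Lo/N/B→(7,8)

y: (9,7) (9,7) (9,7) (9,7) (6,7) (9,9) (7,8) (7,8) | w: (9,7) (9,7) (9,7) (9,7) (5,4) (5,4) (7,8) (7,8)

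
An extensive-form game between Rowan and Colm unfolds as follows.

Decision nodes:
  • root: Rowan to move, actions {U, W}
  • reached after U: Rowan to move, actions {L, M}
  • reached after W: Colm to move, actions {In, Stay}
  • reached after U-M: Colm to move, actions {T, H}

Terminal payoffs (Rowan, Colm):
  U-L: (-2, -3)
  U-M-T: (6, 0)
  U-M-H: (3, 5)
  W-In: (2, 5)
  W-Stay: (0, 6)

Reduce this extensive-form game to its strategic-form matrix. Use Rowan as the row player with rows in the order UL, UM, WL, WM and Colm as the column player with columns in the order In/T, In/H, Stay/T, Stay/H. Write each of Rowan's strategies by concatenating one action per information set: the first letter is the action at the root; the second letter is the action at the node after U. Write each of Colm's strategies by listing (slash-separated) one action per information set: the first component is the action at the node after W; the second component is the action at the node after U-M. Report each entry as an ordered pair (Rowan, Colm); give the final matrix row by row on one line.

         In/T     In/H   Stay/T   Stay/H
  UL  (-2,-3)  (-2,-3)  (-2,-3)  (-2,-3)
  UM    (6,0)    (3,5)    (6,0)    (3,5)
  WL    (2,5)    (2,5)    (0,6)    (0,6)
  WM    (2,5)    (2,5)    (0,6)    (0,6)

UL: (-2,-3) (-2,-3) (-2,-3) (-2,-3) | UM: (6,0) (3,5) (6,0) (3,5) | WL: (2,5) (2,5) (0,6) (0,6) | WM: (2,5) (2,5) (0,6) (0,6)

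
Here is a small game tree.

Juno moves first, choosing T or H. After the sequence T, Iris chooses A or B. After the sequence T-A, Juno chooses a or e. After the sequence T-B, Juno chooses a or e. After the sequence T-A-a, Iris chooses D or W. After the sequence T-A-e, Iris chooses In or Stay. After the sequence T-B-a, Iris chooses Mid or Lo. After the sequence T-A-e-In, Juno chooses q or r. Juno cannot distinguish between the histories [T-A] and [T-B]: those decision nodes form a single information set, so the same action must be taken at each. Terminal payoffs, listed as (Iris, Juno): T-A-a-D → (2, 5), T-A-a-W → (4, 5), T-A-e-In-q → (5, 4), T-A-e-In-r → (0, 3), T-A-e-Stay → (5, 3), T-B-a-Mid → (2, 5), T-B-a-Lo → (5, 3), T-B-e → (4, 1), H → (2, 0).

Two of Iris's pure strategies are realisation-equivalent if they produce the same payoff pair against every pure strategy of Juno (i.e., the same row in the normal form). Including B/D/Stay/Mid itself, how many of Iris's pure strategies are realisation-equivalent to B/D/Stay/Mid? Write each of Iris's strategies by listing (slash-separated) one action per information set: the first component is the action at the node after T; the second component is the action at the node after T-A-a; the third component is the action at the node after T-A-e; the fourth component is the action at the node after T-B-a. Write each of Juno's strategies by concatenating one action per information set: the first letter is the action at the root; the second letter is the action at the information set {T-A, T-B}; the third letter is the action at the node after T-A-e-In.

4

Row for B/D/Stay/Mid (columns Taq, Tar, Teq, Ter, Haq, Har, Heq, Her): (2,5) (2,5) (4,1) (4,1) (2,0) (2,0) (2,0) (2,0).
Under B/D/Stay/Mid, Iris's choice at the node after T-A-a and at the node after T-A-e can never be reached regardless of what Juno does, so varying those choices leaves every outcome unchanged.
Holding the reachable choices fixed and varying the unreachable ones freely already gives 2 × 2 = 4 equivalent strategies.
No other strategy reproduces this row, so those 4 are the full class: B/D/In/Mid, B/D/Stay/Mid, B/W/In/Mid, B/W/Stay/Mid.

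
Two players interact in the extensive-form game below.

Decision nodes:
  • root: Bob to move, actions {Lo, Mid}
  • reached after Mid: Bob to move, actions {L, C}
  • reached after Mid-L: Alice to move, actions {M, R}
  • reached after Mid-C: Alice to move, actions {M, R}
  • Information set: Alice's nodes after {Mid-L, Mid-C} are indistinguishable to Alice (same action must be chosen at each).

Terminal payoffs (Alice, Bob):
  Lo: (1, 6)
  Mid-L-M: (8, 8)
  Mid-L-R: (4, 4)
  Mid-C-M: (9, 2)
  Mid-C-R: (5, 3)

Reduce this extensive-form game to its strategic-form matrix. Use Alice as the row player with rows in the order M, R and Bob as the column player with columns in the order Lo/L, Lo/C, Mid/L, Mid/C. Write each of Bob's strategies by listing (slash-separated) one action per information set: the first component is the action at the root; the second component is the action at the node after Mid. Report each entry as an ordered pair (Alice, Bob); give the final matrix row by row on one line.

         Lo/L     Lo/C    Mid/L    Mid/C
   M    (1,6)    (1,6)    (8,8)    (9,2)
   R    (1,6)    (1,6)    (4,4)    (5,3)

M: (1,6) (1,6) (8,8) (9,2) | R: (1,6) (1,6) (4,4) (5,3)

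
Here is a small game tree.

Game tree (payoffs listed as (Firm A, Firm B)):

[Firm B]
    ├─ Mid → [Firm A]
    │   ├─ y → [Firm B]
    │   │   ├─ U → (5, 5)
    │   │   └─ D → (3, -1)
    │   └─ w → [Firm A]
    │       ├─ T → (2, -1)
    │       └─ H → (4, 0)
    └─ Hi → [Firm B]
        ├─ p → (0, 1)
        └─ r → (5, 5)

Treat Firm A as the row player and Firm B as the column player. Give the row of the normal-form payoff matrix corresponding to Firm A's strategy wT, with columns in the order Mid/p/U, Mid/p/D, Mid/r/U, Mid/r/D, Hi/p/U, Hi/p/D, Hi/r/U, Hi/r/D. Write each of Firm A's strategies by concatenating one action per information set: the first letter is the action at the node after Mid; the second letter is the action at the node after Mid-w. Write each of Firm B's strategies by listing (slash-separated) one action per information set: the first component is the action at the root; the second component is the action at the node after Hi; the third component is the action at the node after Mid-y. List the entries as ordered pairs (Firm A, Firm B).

(2,-1) (2,-1) (2,-1) (2,-1) (0,1) (0,1) (5,5) (5,5)

vs Mid/p/U: Firm B plays Mid → Firm A plays w at [Mid] → Firm A plays T at [Mid-w] → (2, -1)
vs Mid/p/D: Firm B plays Mid → Firm A plays w at [Mid] → Firm A plays T at [Mid-w] → (2, -1)
vs Mid/r/U: Firm B plays Mid → Firm A plays w at [Mid] → Firm A plays T at [Mid-w] → (2, -1)
vs Mid/r/D: Firm B plays Mid → Firm A plays w at [Mid] → Firm A plays T at [Mid-w] → (2, -1)
vs Hi/p/U: Firm B plays Hi → Firm B plays p at [Hi] → (0, 1)
vs Hi/p/D: Firm B plays Hi → Firm B plays p at [Hi] → (0, 1)
vs Hi/r/U: Firm B plays Hi → Firm B plays r at [Hi] → (5, 5)
vs Hi/r/D: Firm B plays Hi → Firm B plays r at [Hi] → (5, 5)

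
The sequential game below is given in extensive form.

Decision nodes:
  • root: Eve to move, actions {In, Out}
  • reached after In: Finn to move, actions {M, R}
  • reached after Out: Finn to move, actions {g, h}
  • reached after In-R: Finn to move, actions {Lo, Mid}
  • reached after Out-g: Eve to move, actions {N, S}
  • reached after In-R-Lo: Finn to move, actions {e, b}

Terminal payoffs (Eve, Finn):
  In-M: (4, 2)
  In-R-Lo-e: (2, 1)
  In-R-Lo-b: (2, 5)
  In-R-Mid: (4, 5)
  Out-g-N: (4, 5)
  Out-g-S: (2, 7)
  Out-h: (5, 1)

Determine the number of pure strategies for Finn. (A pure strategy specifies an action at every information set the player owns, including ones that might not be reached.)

16

Finn owns the node after In with actions {M, R} — two choices.
Finn owns the node after Out with actions {g, h} — two choices.
Finn owns the node after In-R with actions {Lo, Mid} — two choices.
Finn owns the node after In-R-Lo with actions {e, b} — two choices.
A pure strategy fixes one action at each information set independently, so the count is the product 2 × 2 × 2 × 2 = 16.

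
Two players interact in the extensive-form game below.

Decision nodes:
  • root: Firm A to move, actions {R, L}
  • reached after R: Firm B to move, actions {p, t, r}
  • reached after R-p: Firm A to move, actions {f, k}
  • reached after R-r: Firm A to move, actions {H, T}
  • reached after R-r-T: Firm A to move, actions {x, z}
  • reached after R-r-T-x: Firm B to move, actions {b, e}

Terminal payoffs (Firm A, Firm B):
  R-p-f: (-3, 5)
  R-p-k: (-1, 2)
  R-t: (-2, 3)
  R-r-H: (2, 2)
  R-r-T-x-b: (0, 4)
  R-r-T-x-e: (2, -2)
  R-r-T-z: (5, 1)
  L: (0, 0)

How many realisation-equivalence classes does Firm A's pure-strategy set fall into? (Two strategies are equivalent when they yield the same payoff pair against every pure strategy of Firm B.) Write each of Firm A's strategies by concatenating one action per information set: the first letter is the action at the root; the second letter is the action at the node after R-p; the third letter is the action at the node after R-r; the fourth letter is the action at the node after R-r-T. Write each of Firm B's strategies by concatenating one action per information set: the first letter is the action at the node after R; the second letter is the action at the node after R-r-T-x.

Firm A has 16 pure strategies: RfHx, RfHz, RfTx, RfTz, RkHx, RkHz, RkTx, RkTz, LfHx, LfHz, LfTx, LfTz, LkHx, LkHz, LkTx, LkTz. Columns: pb, pe, tb, te, rb, re.
{RfHx, RfHz} → row (-3,5) (-3,5) (-2,3) (-2,3) (2,2) (2,2)
{RfTx} → row (-3,5) (-3,5) (-2,3) (-2,3) (0,4) (2,-2)
{RfTz} → row (-3,5) (-3,5) (-2,3) (-2,3) (5,1) (5,1)
{RkHx, RkHz} → row (-1,2) (-1,2) (-2,3) (-2,3) (2,2) (2,2)
{RkTx} → row (-1,2) (-1,2) (-2,3) (-2,3) (0,4) (2,-2)
{RkTz} → row (-1,2) (-1,2) (-2,3) (-2,3) (5,1) (5,1)
{LfHx, LfHz, LfTx, LfTz, LkHx, LkHz, LkTx, LkTz} → row (0,0) (0,0) (0,0) (0,0) (0,0) (0,0)
That's 7 distinct rows out of 16 strategies.

7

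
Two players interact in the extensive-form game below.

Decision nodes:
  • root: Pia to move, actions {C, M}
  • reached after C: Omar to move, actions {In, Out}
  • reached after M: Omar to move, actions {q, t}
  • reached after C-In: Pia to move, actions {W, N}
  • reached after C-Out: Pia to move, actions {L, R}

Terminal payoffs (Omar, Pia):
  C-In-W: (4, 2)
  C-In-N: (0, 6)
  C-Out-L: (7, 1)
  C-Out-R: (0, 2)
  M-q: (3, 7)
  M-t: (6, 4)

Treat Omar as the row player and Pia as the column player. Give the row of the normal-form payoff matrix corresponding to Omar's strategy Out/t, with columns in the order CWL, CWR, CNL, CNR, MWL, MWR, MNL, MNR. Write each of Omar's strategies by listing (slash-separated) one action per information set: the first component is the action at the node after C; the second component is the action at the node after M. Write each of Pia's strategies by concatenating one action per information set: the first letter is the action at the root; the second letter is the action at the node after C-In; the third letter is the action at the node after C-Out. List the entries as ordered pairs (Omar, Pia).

(7,1) (0,2) (7,1) (0,2) (6,4) (6,4) (6,4) (6,4)

vs CWL: Pia plays C → Omar plays Out at [C] → Pia plays L at [C-Out] → (7, 1)
vs CWR: Pia plays C → Omar plays Out at [C] → Pia plays R at [C-Out] → (0, 2)
vs CNL: Pia plays C → Omar plays Out at [C] → Pia plays L at [C-Out] → (7, 1)
vs CNR: Pia plays C → Omar plays Out at [C] → Pia plays R at [C-Out] → (0, 2)
vs MWL: Pia plays M → Omar plays t at [M] → (6, 4)
vs MWR: Pia plays M → Omar plays t at [M] → (6, 4)
vs MNL: Pia plays M → Omar plays t at [M] → (6, 4)
vs MNR: Pia plays M → Omar plays t at [M] → (6, 4)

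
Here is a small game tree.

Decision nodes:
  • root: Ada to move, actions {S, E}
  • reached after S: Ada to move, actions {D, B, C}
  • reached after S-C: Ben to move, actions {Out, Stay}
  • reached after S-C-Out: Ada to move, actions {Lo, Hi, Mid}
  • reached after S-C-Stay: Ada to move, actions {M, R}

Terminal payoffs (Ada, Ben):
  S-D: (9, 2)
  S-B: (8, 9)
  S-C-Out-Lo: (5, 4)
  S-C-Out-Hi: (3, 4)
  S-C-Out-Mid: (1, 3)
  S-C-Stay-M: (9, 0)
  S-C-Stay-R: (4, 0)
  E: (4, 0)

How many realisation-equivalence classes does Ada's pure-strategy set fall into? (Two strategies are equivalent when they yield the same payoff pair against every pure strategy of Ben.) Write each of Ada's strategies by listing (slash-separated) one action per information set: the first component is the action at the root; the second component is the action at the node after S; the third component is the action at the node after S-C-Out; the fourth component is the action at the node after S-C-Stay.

Ada has 36 pure strategies: S/D/Lo/M, S/D/Lo/R, S/D/Hi/M, S/D/Hi/R, S/D/Mid/M, S/D/Mid/R, S/B/Lo/M, S/B/Lo/R, S/B/Hi/M, S/B/Hi/R, S/B/Mid/M, S/B/Mid/R, S/C/Lo/M, S/C/Lo/R, S/C/Hi/M, S/C/Hi/R, S/C/Mid/M, S/C/Mid/R, E/D/Lo/M, E/D/Lo/R, E/D/Hi/M, E/D/Hi/R, E/D/Mid/M, E/D/Mid/R, E/B/Lo/M, E/B/Lo/R, E/B/Hi/M, E/B/Hi/R, E/B/Mid/M, E/B/Mid/R, E/C/Lo/M, E/C/Lo/R, E/C/Hi/M, E/C/Hi/R, E/C/Mid/M, E/C/Mid/R. Columns: Out, Stay.
{S/D/Lo/M, S/D/Lo/R, S/D/Hi/M, S/D/Hi/R, S/D/Mid/M, S/D/Mid/R} → row (9,2) (9,2)
{S/B/Lo/M, S/B/Lo/R, S/B/Hi/M, S/B/Hi/R, S/B/Mid/M, S/B/Mid/R} → row (8,9) (8,9)
{S/C/Lo/M} → row (5,4) (9,0)
{S/C/Lo/R} → row (5,4) (4,0)
{S/C/Hi/M} → row (3,4) (9,0)
{S/C/Hi/R} → row (3,4) (4,0)
{S/C/Mid/M} → row (1,3) (9,0)
{S/C/Mid/R} → row (1,3) (4,0)
{E/D/Lo/M, E/D/Lo/R, E/D/Hi/M, E/D/Hi/R, E/D/Mid/M, E/D/Mid/R, E/B/Lo/M, E/B/Lo/R, E/B/Hi/M, E/B/Hi/R, E/B/Mid/M, E/B/Mid/R, E/C/Lo/M, E/C/Lo/R, E/C/Hi/M, E/C/Hi/R, E/C/Mid/M, E/C/Mid/R} → row (4,0) (4,0)
That's 9 distinct rows out of 36 strategies.

9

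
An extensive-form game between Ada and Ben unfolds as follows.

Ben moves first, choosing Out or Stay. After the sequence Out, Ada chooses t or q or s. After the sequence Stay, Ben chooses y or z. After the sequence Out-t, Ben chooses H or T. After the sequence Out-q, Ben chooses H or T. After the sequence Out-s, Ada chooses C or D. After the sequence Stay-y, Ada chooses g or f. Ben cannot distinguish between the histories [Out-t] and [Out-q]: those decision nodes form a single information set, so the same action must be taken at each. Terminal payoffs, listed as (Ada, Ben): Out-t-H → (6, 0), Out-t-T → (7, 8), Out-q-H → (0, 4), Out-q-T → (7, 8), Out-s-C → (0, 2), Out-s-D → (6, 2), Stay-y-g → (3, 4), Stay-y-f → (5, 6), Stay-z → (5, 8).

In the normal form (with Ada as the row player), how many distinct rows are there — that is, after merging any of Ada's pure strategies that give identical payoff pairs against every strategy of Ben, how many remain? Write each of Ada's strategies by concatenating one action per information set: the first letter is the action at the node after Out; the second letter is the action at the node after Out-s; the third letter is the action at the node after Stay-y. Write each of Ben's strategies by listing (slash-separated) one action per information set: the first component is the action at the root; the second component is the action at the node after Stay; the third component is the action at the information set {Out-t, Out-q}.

Ada has 12 pure strategies: tCg, tCf, tDg, tDf, qCg, qCf, qDg, qDf, sCg, sCf, sDg, sDf. Columns: Out/y/H, Out/y/T, Out/z/H, Out/z/T, Stay/y/H, Stay/y/T, Stay/z/H, Stay/z/T.
{tCg, tDg} → row (6,0) (7,8) (6,0) (7,8) (3,4) (3,4) (5,8) (5,8)
{tCf, tDf} → row (6,0) (7,8) (6,0) (7,8) (5,6) (5,6) (5,8) (5,8)
{qCg, qDg} → row (0,4) (7,8) (0,4) (7,8) (3,4) (3,4) (5,8) (5,8)
{qCf, qDf} → row (0,4) (7,8) (0,4) (7,8) (5,6) (5,6) (5,8) (5,8)
{sCg} → row (0,2) (0,2) (0,2) (0,2) (3,4) (3,4) (5,8) (5,8)
{sCf} → row (0,2) (0,2) (0,2) (0,2) (5,6) (5,6) (5,8) (5,8)
{sDg} → row (6,2) (6,2) (6,2) (6,2) (3,4) (3,4) (5,8) (5,8)
{sDf} → row (6,2) (6,2) (6,2) (6,2) (5,6) (5,6) (5,8) (5,8)
That's 8 distinct rows out of 12 strategies.

8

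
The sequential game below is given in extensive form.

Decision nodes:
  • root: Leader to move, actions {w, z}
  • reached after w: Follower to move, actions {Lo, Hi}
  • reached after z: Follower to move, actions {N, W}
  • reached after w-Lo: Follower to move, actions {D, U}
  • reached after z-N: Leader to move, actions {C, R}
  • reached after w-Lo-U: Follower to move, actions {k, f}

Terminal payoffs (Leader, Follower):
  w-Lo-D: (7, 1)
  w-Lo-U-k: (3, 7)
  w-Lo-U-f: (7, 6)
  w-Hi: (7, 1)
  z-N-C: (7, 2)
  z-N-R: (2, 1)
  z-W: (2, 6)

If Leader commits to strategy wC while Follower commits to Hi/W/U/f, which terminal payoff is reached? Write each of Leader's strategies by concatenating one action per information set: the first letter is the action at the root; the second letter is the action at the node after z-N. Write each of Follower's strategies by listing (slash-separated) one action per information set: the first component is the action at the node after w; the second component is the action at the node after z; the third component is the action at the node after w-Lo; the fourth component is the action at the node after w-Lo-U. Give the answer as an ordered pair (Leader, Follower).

Trace the play path from the root:
  Leader plays w
  Follower plays Hi at [w]
→ terminal payoff (7, 1).
(Leader's choice at the node after z-N is never reached on this path, so it doesn't affect the outcome.)

(7, 1)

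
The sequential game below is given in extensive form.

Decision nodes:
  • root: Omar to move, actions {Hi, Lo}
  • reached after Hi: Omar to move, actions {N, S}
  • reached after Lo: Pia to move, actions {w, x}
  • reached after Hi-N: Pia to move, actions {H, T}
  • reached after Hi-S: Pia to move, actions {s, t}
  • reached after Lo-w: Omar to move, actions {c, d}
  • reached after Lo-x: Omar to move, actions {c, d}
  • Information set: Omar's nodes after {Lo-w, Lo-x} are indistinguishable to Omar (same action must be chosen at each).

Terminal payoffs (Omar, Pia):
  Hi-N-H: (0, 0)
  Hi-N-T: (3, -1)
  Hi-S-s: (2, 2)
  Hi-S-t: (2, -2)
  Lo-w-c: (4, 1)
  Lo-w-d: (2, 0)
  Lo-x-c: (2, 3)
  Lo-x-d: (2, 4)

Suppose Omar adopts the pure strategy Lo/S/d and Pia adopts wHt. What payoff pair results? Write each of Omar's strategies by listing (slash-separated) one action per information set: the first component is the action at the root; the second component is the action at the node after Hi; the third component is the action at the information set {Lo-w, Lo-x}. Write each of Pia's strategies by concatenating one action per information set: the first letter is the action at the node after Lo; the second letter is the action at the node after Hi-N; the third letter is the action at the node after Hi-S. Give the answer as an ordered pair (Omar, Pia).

Trace the play path from the root:
  Omar plays Lo
  Pia plays w at [Lo]
  Omar plays d at [Lo-w]
→ terminal payoff (2, 0).
(Omar's choice at the node after Hi is never reached on this path, so it doesn't affect the outcome.)

(2, 0)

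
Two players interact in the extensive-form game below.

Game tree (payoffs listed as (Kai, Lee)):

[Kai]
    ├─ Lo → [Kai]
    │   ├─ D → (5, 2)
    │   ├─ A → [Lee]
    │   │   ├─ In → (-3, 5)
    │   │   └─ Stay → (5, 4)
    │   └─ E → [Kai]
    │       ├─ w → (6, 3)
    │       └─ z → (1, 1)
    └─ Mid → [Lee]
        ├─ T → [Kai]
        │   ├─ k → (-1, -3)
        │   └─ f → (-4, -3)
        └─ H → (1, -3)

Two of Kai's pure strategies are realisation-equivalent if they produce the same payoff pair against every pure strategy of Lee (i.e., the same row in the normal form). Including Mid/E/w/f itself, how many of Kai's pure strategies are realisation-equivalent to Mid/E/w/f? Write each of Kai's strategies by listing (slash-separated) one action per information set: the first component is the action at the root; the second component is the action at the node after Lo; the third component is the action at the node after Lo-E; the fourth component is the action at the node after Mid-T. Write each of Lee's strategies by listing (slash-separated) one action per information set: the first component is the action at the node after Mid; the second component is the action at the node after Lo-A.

Row for Mid/E/w/f (columns T/In, T/Stay, H/In, H/Stay): (-4,-3) (-4,-3) (1,-3) (1,-3).
Under Mid/E/w/f, Kai's choice at the node after Lo and at the node after Lo-E can never be reached regardless of what Lee does, so varying those choices leaves every outcome unchanged.
Holding the reachable choices fixed and varying the unreachable ones freely already gives 3 × 2 = 6 equivalent strategies.
No other strategy reproduces this row, so those 6 are the full class: Mid/D/w/f, Mid/D/z/f, Mid/A/w/f, Mid/A/z/f, Mid/E/w/f, Mid/E/z/f.

6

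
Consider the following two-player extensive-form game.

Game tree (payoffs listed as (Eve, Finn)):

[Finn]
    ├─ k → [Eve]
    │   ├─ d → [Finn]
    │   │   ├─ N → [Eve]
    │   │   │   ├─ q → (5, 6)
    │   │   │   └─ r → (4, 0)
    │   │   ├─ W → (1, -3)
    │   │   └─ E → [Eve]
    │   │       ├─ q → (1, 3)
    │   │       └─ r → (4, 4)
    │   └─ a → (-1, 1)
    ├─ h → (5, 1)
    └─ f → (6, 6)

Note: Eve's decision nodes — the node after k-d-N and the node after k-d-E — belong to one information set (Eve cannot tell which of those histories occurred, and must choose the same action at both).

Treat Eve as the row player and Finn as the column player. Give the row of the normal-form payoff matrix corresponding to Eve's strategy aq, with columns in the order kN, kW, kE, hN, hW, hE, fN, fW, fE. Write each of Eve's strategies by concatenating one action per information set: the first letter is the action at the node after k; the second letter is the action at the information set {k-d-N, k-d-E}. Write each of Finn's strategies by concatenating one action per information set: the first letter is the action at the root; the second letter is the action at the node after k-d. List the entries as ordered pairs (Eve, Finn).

vs kN: Finn plays k → Eve plays a at [k] → (-1, 1)
vs kW: Finn plays k → Eve plays a at [k] → (-1, 1)
vs kE: Finn plays k → Eve plays a at [k] → (-1, 1)
vs hN: Finn plays h → (5, 1)
vs hW: Finn plays h → (5, 1)
vs hE: Finn plays h → (5, 1)
vs fN: Finn plays f → (6, 6)
vs fW: Finn plays f → (6, 6)
vs fE: Finn plays f → (6, 6)

(-1,1) (-1,1) (-1,1) (5,1) (5,1) (5,1) (6,6) (6,6) (6,6)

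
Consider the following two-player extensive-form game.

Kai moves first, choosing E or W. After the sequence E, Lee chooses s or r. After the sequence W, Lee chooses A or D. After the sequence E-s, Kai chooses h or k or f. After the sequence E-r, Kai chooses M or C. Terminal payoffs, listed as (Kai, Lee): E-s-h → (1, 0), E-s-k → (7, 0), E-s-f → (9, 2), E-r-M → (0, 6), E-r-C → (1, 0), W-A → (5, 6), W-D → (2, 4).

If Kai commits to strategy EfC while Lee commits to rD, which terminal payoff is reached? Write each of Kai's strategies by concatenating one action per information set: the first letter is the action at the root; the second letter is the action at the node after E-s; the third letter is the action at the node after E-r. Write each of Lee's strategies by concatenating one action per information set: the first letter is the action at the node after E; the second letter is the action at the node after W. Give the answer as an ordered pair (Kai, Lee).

Trace the play path from the root:
  Kai plays E
  Lee plays r at [E]
  Kai plays C at [E-r]
→ terminal payoff (1, 0).
(Kai's choice at the node after E-s is never reached on this path, so it doesn't affect the outcome.)

(1, 0)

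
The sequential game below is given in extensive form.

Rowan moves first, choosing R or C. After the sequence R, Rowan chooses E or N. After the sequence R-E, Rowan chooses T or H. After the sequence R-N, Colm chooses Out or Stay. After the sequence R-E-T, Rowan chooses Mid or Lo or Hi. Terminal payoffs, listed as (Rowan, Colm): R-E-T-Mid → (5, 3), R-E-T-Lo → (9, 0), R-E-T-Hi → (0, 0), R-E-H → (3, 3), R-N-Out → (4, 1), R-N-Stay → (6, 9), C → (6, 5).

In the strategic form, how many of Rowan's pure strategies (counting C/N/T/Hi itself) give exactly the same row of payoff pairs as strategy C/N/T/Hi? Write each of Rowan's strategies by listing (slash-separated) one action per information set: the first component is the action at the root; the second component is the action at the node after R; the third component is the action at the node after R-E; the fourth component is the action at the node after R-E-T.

12

Row for C/N/T/Hi (columns Out, Stay): (6,5) (6,5).
Under C/N/T/Hi, Rowan's choice at the node after R and at the node after R-E and at the node after R-E-T can never be reached regardless of what Colm does, so varying those choices leaves every outcome unchanged.
Holding the reachable choices fixed and varying the unreachable ones freely already gives 2 × 2 × 3 = 12 equivalent strategies.
No other strategy reproduces this row, so those 12 are the full class: C/E/T/Mid, C/E/T/Lo, C/E/T/Hi, C/E/H/Mid, C/E/H/Lo, C/E/H/Hi, C/N/T/Mid, C/N/T/Lo, C/N/T/Hi, C/N/H/Mid, C/N/H/Lo, C/N/H/Hi.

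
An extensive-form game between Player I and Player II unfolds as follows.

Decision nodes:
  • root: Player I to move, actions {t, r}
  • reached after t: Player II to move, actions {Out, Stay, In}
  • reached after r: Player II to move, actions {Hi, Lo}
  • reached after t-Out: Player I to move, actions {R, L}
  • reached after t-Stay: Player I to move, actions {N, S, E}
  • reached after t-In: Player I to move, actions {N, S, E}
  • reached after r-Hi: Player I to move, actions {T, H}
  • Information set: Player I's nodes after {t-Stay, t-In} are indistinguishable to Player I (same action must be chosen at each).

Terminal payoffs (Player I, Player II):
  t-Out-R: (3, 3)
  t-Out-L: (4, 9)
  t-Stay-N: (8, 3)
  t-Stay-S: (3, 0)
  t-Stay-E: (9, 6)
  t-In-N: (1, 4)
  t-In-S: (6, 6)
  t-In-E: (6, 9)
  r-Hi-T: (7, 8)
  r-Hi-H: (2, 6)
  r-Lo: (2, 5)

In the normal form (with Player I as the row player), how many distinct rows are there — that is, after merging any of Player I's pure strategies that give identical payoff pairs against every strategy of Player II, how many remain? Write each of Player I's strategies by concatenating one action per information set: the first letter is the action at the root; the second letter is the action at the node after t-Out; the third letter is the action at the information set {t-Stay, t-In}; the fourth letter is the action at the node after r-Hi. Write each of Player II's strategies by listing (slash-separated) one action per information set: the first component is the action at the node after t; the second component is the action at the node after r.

8

Player I has 24 pure strategies: tRNT, tRNH, tRST, tRSH, tRET, tREH, tLNT, tLNH, tLST, tLSH, tLET, tLEH, rRNT, rRNH, rRST, rRSH, rRET, rREH, rLNT, rLNH, rLST, rLSH, rLET, rLEH. Columns: Out/Hi, Out/Lo, Stay/Hi, Stay/Lo, In/Hi, In/Lo.
{tRNT, tRNH} → row (3,3) (3,3) (8,3) (8,3) (1,4) (1,4)
{tRST, tRSH} → row (3,3) (3,3) (3,0) (3,0) (6,6) (6,6)
{tRET, tREH} → row (3,3) (3,3) (9,6) (9,6) (6,9) (6,9)
{tLNT, tLNH} → row (4,9) (4,9) (8,3) (8,3) (1,4) (1,4)
{tLST, tLSH} → row (4,9) (4,9) (3,0) (3,0) (6,6) (6,6)
{tLET, tLEH} → row (4,9) (4,9) (9,6) (9,6) (6,9) (6,9)
{rRNT, rRST, rRET, rLNT, rLST, rLET} → row (7,8) (2,5) (7,8) (2,5) (7,8) (2,5)
{rRNH, rRSH, rREH, rLNH, rLSH, rLEH} → row (2,6) (2,5) (2,6) (2,5) (2,6) (2,5)
That's 8 distinct rows out of 24 strategies.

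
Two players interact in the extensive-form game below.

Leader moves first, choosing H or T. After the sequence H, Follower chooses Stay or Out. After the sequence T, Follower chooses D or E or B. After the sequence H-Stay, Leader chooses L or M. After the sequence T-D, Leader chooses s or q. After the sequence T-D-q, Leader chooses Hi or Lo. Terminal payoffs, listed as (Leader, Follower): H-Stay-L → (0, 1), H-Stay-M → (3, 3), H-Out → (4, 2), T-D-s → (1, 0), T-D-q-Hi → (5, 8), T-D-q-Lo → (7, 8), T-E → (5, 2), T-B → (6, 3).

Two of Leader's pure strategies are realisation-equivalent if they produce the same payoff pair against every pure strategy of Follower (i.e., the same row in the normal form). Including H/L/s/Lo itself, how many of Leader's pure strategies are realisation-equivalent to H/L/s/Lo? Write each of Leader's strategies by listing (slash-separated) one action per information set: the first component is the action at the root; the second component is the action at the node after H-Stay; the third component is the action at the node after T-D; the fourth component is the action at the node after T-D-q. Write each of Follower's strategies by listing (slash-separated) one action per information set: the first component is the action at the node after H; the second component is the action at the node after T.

4

Row for H/L/s/Lo (columns Stay/D, Stay/E, Stay/B, Out/D, Out/E, Out/B): (0,1) (0,1) (0,1) (4,2) (4,2) (4,2).
Under H/L/s/Lo, Leader's choice at the node after T-D and at the node after T-D-q can never be reached regardless of what Follower does, so varying those choices leaves every outcome unchanged.
Holding the reachable choices fixed and varying the unreachable ones freely already gives 2 × 2 = 4 equivalent strategies.
No other strategy reproduces this row, so those 4 are the full class: H/L/s/Hi, H/L/s/Lo, H/L/q/Hi, H/L/q/Lo.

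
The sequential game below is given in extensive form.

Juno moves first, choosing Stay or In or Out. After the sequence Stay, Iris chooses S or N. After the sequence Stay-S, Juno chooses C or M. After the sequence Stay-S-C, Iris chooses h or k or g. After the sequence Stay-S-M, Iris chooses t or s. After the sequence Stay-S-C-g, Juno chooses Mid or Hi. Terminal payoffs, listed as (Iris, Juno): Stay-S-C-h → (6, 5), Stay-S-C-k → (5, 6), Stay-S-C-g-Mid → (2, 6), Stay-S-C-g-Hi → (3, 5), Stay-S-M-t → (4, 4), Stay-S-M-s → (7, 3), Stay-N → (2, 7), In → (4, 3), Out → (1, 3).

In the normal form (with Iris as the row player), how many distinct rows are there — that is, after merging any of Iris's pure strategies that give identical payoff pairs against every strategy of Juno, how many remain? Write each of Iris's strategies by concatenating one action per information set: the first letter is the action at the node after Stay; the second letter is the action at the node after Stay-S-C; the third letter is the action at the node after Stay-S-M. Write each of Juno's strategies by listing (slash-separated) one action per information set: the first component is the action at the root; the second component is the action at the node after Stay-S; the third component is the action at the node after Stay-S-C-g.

Iris has 12 pure strategies: Sht, Shs, Skt, Sks, Sgt, Sgs, Nht, Nhs, Nkt, Nks, Ngt, Ngs. Columns: Stay/C/Mid, Stay/C/Hi, Stay/M/Mid, Stay/M/Hi, In/C/Mid, In/C/Hi, In/M/Mid, In/M/Hi, Out/C/Mid, Out/C/Hi, Out/M/Mid, Out/M/Hi.
{Sht} → row (6,5) (6,5) (4,4) (4,4) (4,3) (4,3) (4,3) (4,3) (1,3) (1,3) (1,3) (1,3)
{Shs} → row (6,5) (6,5) (7,3) (7,3) (4,3) (4,3) (4,3) (4,3) (1,3) (1,3) (1,3) (1,3)
{Skt} → row (5,6) (5,6) (4,4) (4,4) (4,3) (4,3) (4,3) (4,3) (1,3) (1,3) (1,3) (1,3)
{Sks} → row (5,6) (5,6) (7,3) (7,3) (4,3) (4,3) (4,3) (4,3) (1,3) (1,3) (1,3) (1,3)
{Sgt} → row (2,6) (3,5) (4,4) (4,4) (4,3) (4,3) (4,3) (4,3) (1,3) (1,3) (1,3) (1,3)
{Sgs} → row (2,6) (3,5) (7,3) (7,3) (4,3) (4,3) (4,3) (4,3) (1,3) (1,3) (1,3) (1,3)
{Nht, Nhs, Nkt, Nks, Ngt, Ngs} → row (2,7) (2,7) (2,7) (2,7) (4,3) (4,3) (4,3) (4,3) (1,3) (1,3) (1,3) (1,3)
That's 7 distinct rows out of 12 strategies.

7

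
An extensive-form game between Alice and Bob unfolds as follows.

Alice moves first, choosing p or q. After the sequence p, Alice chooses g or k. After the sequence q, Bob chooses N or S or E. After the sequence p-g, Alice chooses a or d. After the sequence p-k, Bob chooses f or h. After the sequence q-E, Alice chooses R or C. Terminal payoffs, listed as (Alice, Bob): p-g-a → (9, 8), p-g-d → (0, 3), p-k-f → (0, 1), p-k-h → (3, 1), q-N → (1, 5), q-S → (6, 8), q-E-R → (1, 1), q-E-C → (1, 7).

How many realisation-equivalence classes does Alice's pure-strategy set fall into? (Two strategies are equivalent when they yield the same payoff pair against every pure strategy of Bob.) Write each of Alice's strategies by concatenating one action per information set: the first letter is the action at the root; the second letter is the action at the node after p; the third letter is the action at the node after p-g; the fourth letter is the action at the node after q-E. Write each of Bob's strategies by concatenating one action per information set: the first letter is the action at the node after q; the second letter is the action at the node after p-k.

Alice has 16 pure strategies: pgaR, pgaC, pgdR, pgdC, pkaR, pkaC, pkdR, pkdC, qgaR, qgaC, qgdR, qgdC, qkaR, qkaC, qkdR, qkdC. Columns: Nf, Nh, Sf, Sh, Ef, Eh.
{pgaR, pgaC} → row (9,8) (9,8) (9,8) (9,8) (9,8) (9,8)
{pgdR, pgdC} → row (0,3) (0,3) (0,3) (0,3) (0,3) (0,3)
{pkaR, pkaC, pkdR, pkdC} → row (0,1) (3,1) (0,1) (3,1) (0,1) (3,1)
{qgaR, qgdR, qkaR, qkdR} → row (1,5) (1,5) (6,8) (6,8) (1,1) (1,1)
{qgaC, qgdC, qkaC, qkdC} → row (1,5) (1,5) (6,8) (6,8) (1,7) (1,7)
That's 5 distinct rows out of 16 strategies.

5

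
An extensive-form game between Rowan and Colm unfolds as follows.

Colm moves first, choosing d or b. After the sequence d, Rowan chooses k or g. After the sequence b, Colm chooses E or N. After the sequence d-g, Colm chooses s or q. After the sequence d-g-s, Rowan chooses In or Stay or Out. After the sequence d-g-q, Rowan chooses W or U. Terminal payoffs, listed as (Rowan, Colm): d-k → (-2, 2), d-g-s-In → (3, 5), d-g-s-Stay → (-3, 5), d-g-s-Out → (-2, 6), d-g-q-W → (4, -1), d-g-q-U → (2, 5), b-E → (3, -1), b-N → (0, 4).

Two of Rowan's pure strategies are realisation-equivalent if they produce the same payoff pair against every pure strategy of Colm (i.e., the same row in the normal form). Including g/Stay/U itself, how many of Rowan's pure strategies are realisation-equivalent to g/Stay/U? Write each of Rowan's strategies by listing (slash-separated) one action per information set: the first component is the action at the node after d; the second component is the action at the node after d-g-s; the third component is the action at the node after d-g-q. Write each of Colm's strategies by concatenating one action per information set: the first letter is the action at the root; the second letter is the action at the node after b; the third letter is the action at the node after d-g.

1

Row for g/Stay/U (columns dEs, dEq, dNs, dNq, bEs, bEq, bNs, bNq): (-3,5) (2,5) (-3,5) (2,5) (3,-1) (3,-1) (0,4) (0,4).
Every one of Rowan's information sets is on the play path for some reply by Colm when Rowan follows g/Stay/U.
Changing the action at any of them therefore changes at least one column, so only g/Stay/U itself gives this row.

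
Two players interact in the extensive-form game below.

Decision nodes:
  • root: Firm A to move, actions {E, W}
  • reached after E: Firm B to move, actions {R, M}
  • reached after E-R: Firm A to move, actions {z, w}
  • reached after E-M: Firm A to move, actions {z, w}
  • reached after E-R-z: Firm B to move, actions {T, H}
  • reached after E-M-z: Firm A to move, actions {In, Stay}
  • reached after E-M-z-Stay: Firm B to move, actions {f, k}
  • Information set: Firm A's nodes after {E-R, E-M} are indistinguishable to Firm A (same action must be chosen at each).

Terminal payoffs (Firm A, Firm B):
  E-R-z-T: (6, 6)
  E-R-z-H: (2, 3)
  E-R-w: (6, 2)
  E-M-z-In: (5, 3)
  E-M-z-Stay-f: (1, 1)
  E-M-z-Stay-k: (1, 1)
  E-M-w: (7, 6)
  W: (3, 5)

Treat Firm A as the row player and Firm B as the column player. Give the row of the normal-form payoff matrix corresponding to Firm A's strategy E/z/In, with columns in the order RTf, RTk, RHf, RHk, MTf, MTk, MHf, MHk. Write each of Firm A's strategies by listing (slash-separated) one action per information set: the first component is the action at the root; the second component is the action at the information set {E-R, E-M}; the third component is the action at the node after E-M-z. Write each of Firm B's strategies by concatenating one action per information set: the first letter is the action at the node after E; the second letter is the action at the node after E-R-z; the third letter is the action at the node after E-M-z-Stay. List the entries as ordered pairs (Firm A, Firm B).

vs RTf: Firm A plays E → Firm B plays R at [E] → Firm A plays z at [E-R] → Firm B plays T at [E-R-z] → (6, 6)
vs RTk: Firm A plays E → Firm B plays R at [E] → Firm A plays z at [E-R] → Firm B plays T at [E-R-z] → (6, 6)
vs RHf: Firm A plays E → Firm B plays R at [E] → Firm A plays z at [E-R] → Firm B plays H at [E-R-z] → (2, 3)
vs RHk: Firm A plays E → Firm B plays R at [E] → Firm A plays z at [E-R] → Firm B plays H at [E-R-z] → (2, 3)
vs MTf: Firm A plays E → Firm B plays M at [E] → Firm A plays z at [E-M] → Firm A plays In at [E-M-z] → (5, 3)
vs MTk: Firm A plays E → Firm B plays M at [E] → Firm A plays z at [E-M] → Firm A plays In at [E-M-z] → (5, 3)
vs MHf: Firm A plays E → Firm B plays M at [E] → Firm A plays z at [E-M] → Firm A plays In at [E-M-z] → (5, 3)
vs MHk: Firm A plays E → Firm B plays M at [E] → Firm A plays z at [E-M] → Firm A plays In at [E-M-z] → (5, 3)

(6,6) (6,6) (2,3) (2,3) (5,3) (5,3) (5,3) (5,3)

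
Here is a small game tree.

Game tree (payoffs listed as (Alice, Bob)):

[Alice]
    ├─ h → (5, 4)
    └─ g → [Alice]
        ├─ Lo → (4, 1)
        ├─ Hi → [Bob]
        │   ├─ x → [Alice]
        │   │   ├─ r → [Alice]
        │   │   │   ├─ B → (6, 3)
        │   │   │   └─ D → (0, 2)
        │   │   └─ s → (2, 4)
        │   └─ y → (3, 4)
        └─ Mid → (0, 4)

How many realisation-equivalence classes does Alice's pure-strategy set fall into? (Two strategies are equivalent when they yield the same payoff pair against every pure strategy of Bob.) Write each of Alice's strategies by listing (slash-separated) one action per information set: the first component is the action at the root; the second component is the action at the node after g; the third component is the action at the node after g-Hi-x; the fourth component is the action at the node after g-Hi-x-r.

Alice has 24 pure strategies: h/Lo/r/B, h/Lo/r/D, h/Lo/s/B, h/Lo/s/D, h/Hi/r/B, h/Hi/r/D, h/Hi/s/B, h/Hi/s/D, h/Mid/r/B, h/Mid/r/D, h/Mid/s/B, h/Mid/s/D, g/Lo/r/B, g/Lo/r/D, g/Lo/s/B, g/Lo/s/D, g/Hi/r/B, g/Hi/r/D, g/Hi/s/B, g/Hi/s/D, g/Mid/r/B, g/Mid/r/D, g/Mid/s/B, g/Mid/s/D. Columns: x, y.
{h/Lo/r/B, h/Lo/r/D, h/Lo/s/B, h/Lo/s/D, h/Hi/r/B, h/Hi/r/D, h/Hi/s/B, h/Hi/s/D, h/Mid/r/B, h/Mid/r/D, h/Mid/s/B, h/Mid/s/D} → row (5,4) (5,4)
{g/Lo/r/B, g/Lo/r/D, g/Lo/s/B, g/Lo/s/D} → row (4,1) (4,1)
{g/Hi/r/B} → row (6,3) (3,4)
{g/Hi/r/D} → row (0,2) (3,4)
{g/Hi/s/B, g/Hi/s/D} → row (2,4) (3,4)
{g/Mid/r/B, g/Mid/r/D, g/Mid/s/B, g/Mid/s/D} → row (0,4) (0,4)
That's 6 distinct rows out of 24 strategies.

6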